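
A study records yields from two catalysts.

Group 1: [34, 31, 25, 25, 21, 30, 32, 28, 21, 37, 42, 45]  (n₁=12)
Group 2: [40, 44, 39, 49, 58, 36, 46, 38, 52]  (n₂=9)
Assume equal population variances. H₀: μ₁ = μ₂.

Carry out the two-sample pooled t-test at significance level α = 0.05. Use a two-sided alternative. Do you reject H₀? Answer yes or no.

x̄₁=30.917, s₁=7.657, n₁=12
x̄₂=44.667, s₂=7.297, n₂=9
s_p² = [11·7.657² + 8·7.297²]/19 = 56.3640
SE = √(s_p²·(1/12+1/9)) = 3.3105
t = (30.917−44.667)/3.3105 = -4.1534
df = 19
p-value (two-sided) = 0.00054
At α=0.05: p < α → reject H₀

reject H₀: yes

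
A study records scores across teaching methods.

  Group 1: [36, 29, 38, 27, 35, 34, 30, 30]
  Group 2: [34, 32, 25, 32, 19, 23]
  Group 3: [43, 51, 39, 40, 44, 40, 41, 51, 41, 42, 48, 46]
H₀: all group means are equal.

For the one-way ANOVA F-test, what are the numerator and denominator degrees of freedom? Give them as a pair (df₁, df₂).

k = 3 groups, N = 26 total
df = (k−1, N−k) = (3−1, 26−3) = (2, 23)

degrees of freedom = [2, 23]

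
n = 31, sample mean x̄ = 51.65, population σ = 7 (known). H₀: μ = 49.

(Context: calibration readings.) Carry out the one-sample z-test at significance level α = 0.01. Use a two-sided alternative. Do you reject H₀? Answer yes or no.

reject H₀: no

SE = σ/√n = 7/√31 = 1.2572
z = (x̄−μ₀)/SE = (51.65−49)/1.2572 = 2.1078
p-value (two-sided) = 0.03505
At α=0.01: p ≥ α → fail to reject H₀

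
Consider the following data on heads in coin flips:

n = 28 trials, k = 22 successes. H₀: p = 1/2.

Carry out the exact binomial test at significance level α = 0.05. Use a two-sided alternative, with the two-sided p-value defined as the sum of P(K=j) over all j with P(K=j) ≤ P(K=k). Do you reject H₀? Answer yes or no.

Exact binomial: n=28, k=22, p₀=1/2=0.5000
P(X=j) = C(n,j)·p₀^j·(1−p₀)^(n−j); p = Σ P(X=j) over j with P(X=j) ≤ P(X=22)
p-value (two-sided) = 0.00372
At α=0.05: p < α → reject H₀

reject H₀: yes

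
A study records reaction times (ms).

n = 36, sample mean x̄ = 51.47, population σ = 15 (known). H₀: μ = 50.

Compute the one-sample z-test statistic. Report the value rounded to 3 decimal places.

SE = σ/√n = 15/√36 = 2.5000
z = (x̄−μ₀)/SE = (51.47−50)/2.5000 = 0.5880

test statistic = 0.588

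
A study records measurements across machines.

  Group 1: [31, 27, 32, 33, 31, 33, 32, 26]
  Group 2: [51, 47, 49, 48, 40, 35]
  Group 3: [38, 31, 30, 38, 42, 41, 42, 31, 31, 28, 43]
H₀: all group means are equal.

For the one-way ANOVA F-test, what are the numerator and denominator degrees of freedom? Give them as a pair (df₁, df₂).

degrees of freedom = [2, 22]

k = 3 groups, N = 25 total
df = (k−1, N−k) = (3−1, 25−3) = (2, 22)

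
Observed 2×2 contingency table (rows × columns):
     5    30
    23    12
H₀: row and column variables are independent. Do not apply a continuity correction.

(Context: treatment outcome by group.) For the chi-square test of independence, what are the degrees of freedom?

df = (r−1)(c−1) = (2−1)·(2−1) = 1

degrees of freedom = 1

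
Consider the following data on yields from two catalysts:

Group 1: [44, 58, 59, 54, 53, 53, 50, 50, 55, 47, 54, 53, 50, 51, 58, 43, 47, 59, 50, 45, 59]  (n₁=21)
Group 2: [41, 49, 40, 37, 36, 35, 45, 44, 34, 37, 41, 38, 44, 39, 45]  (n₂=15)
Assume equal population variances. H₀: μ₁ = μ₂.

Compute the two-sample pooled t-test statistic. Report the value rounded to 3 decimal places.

test statistic = 7.283

x̄₁=52.000, s₁=5.000, n₁=21
x̄₂=40.333, s₂=4.337, n₂=15
s_p² = [20·5.000² + 14·4.337²]/34 = 22.4510
SE = √(s_p²·(1/21+1/15)) = 1.6018
t = (52.000−40.333)/1.6018 = 7.2834
df = 34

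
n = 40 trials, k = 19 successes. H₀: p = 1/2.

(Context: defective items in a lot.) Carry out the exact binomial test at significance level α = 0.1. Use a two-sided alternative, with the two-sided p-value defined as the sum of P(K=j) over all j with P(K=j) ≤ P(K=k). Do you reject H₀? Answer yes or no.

reject H₀: no

Exact binomial: n=40, k=19, p₀=1/2=0.5000
P(X=j) = C(n,j)·p₀^j·(1−p₀)^(n−j); p = Σ P(X=j) over j with P(X=j) ≤ P(X=19)
p-value (two-sided) = 0.87463
At α=0.1: p ≥ α → fail to reject H₀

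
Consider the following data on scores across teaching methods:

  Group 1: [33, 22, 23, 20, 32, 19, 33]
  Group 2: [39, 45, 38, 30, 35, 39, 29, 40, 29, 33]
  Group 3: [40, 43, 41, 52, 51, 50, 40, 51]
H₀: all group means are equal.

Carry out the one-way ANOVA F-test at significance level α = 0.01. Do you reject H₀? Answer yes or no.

reject H₀: yes

Group means [26.00, 35.70, 46.00], grand mean 36.280
SSB = Σnᵢ(x̄ᵢ−x̄)² = 1498.940; SSW = ΣΣ(x−x̄ᵢ)² = 714.100
MSB = 1498.940/2 = 749.4700; MSW = 714.100/22 = 32.4591
F = MSB/MSW = 23.0897
df = (2, 22)
p-value (upper-tail) = 0.00000
At α=0.01: p < α → reject H₀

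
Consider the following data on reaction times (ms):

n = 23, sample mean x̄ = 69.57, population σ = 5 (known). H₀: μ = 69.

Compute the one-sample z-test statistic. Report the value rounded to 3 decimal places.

test statistic = 0.547

SE = σ/√n = 5/√23 = 1.0426
z = (x̄−μ₀)/SE = (69.57−69)/1.0426 = 0.5467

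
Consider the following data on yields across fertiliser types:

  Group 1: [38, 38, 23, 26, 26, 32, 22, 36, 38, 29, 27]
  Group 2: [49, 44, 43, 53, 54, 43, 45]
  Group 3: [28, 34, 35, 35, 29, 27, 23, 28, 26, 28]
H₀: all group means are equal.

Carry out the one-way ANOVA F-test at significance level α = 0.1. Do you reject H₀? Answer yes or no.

Group means [30.45, 47.29, 29.30], grand mean 34.250
SSB = Σnᵢ(x̄ᵢ−x̄)² = 1592.994; SSW = ΣΣ(x−x̄ᵢ)² = 666.256
MSB = 1592.994/2 = 796.4971; MSW = 666.256/25 = 26.6502
F = MSB/MSW = 29.8871
df = (2, 25)
p-value (upper-tail) = 0.00000
At α=0.1: p < α → reject H₀

reject H₀: yes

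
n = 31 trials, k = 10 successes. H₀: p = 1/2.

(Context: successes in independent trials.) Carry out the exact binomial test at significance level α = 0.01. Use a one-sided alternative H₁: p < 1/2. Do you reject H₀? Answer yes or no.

reject H₀: no

Exact binomial: n=31, k=10, p₀=1/2=0.5000
P(X≤10) from Σ C(n,i)·p₀^i·(1−p₀)^(n−i)
p-value (one-sided, H₁ less) = 0.03538
At α=0.01: p ≥ α → fail to reject H₀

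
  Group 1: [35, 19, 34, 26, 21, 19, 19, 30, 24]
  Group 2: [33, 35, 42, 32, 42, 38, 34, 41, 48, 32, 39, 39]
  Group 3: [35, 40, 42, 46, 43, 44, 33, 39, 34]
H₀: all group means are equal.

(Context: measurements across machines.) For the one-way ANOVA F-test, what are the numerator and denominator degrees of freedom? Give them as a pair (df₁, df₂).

k = 3 groups, N = 30 total
df = (k−1, N−k) = (3−1, 30−3) = (2, 27)

degrees of freedom = [2, 27]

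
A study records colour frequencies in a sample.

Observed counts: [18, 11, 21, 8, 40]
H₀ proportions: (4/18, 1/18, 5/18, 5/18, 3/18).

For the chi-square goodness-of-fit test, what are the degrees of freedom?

degrees of freedom = 4

df = k − 1 = 5 − 1 = 4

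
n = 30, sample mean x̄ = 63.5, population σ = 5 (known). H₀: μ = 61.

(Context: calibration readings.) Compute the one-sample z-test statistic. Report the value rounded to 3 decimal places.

test statistic = 2.739

SE = σ/√n = 5/√30 = 0.9129
z = (x̄−μ₀)/SE = (63.5−61)/0.9129 = 2.7386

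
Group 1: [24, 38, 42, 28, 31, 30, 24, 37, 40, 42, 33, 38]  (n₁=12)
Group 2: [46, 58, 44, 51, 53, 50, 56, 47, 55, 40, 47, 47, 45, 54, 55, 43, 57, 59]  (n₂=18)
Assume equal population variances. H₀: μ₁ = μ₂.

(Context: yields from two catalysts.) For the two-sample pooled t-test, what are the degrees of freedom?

degrees of freedom = 28

df = n₁ + n₂ − 2 = 12 + 18 − 2 = 28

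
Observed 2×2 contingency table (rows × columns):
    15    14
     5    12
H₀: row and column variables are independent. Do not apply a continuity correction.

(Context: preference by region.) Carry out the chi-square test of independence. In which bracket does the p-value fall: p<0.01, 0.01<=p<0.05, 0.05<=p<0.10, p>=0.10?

p-value bracket: p>=0.10

Row totals [29, 17], col totals [20, 26], n=46
χ² = (15−12.61)²/12.61 + (14−16.39)²/16.39 + (5−7.39)²/7.39 + (12−9.61)²/9.61 = 2.1712
df = 1
p-value (upper-tail) = 0.14062
→ bracket: p>=0.10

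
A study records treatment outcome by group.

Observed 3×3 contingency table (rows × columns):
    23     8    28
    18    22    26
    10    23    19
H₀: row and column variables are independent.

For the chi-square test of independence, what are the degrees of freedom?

df = (r−1)(c−1) = (3−1)·(3−1) = 4

degrees of freedom = 4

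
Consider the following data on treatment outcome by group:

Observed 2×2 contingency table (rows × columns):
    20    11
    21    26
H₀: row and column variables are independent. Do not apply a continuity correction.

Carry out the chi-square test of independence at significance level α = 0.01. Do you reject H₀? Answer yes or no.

reject H₀: no

Row totals [31, 47], col totals [41, 37], n=78
χ² = (20−16.29)²/16.29 + (11−14.71)²/14.71 + (21−24.71)²/24.71 + (26−22.29)²/22.29 = 2.9474
df = 1
p-value (upper-tail) = 0.08601
At α=0.01: p ≥ α → fail to reject H₀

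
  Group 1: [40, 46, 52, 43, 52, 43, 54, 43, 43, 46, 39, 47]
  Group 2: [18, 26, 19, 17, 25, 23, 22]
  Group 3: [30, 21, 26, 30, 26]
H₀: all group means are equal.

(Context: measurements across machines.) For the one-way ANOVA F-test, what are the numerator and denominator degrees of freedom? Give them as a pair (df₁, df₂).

degrees of freedom = [2, 21]

k = 3 groups, N = 24 total
df = (k−1, N−k) = (3−1, 24−3) = (2, 21)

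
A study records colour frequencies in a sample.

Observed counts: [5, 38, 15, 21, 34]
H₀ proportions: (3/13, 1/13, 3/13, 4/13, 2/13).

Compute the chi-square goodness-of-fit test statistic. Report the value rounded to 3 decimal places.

test statistic = 141.890

n = 113; E_i = n·p_i = [26.08, 8.69, 26.08, 34.77, 17.38]
χ² = (5−26.08)²/26.08 + (38−8.69)²/8.69 + (15−26.08)²/26.08 + (21−34.77)²/34.77 + (34−17.38)²/17.38 = 141.8901
df = 4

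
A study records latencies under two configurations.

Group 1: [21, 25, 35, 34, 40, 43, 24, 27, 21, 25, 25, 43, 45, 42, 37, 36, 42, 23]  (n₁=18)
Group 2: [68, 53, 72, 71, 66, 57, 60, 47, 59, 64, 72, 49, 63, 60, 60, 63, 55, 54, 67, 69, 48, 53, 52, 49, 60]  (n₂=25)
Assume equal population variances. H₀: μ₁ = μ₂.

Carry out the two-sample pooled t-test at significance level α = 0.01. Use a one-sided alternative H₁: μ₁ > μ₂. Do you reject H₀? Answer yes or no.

reject H₀: no

x̄₁=32.667, s₁=8.677, n₁=18
x̄₂=59.640, s₂=7.794, n₂=25
s_p² = [17·8.677² + 24·7.794²]/41 = 66.7746
SE = √(s_p²·(1/18+1/25)) = 2.5260
t = (32.667−59.640)/2.5260 = -10.6783
df = 41
p-value (one-sided, H₁ greater) = 1.00000
At α=0.01: p ≥ α → fail to reject H₀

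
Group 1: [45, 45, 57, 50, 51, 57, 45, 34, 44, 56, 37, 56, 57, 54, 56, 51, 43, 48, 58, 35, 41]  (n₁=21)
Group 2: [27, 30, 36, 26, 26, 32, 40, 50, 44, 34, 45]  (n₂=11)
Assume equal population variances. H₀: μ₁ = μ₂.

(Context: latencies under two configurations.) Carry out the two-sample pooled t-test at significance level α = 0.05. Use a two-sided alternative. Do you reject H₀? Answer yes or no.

reject H₀: yes

x̄₁=48.571, s₁=7.711, n₁=21
x̄₂=35.455, s₂=8.311, n₂=11
s_p² = [20·7.711² + 10·8.311²]/30 = 62.6623
SE = √(s_p²·(1/21+1/11)) = 2.9463
t = (48.571−35.455)/2.9463 = 4.4520
df = 30
p-value (two-sided) = 0.00011
At α=0.05: p < α → reject H₀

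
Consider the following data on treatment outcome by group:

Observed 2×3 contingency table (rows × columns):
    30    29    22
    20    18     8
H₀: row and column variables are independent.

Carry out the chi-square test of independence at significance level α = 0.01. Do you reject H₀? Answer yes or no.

Row totals [81, 46], col totals [50, 47, 30], n=127
χ² = (30−31.89)²/31.89 + (29−29.98)²/29.98 + (22−19.13)²/19.13 + (20−18.11)²/18.11 + (18−17.02)²/17.02 + (8−10.87)²/10.87 = 1.5823
df = 2
p-value (upper-tail) = 0.45332
At α=0.01: p ≥ α → fail to reject H₀

reject H₀: no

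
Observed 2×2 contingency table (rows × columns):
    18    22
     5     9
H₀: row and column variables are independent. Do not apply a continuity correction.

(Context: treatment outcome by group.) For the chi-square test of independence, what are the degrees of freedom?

df = (r−1)(c−1) = (2−1)·(2−1) = 1

degrees of freedom = 1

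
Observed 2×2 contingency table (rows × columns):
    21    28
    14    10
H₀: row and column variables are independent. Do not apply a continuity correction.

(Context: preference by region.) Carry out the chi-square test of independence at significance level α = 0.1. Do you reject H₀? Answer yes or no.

reject H₀: no

Row totals [49, 24], col totals [35, 38], n=73
χ² = (21−23.49)²/23.49 + (28−25.51)²/25.51 + (14−11.51)²/11.51 + (10−12.49)²/12.49 = 1.5460
df = 1
p-value (upper-tail) = 0.21373
At α=0.1: p ≥ α → fail to reject H₀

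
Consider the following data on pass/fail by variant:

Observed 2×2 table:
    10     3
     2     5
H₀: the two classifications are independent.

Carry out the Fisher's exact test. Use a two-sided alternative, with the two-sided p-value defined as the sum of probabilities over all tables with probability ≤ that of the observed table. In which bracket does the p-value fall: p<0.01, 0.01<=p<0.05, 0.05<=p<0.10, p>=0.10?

Margins: r₁=13, r₂=7, c₁=12, c₂=8, n=20
p_obs = C(13,10)·C(7,2)/C(20,12); sum pmf over tables with pmf ≤ p_obs
p-value (two-sided) = 0.06233
→ bracket: 0.05<=p<0.10

p-value bracket: 0.05<=p<0.10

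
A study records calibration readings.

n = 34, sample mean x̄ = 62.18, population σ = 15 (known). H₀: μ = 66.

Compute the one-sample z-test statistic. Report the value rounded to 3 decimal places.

SE = σ/√n = 15/√34 = 2.5725
z = (x̄−μ₀)/SE = (62.18−66)/2.5725 = -1.4849

test statistic = -1.485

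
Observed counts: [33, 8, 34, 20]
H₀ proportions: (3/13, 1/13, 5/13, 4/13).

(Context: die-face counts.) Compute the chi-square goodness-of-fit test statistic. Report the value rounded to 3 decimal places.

n = 95; E_i = n·p_i = [21.92, 7.31, 36.54, 29.23]
χ² = (33−21.92)²/21.92 + (8−7.31)²/7.31 + (34−36.54)²/36.54 + (20−29.23)²/29.23 = 8.7537
df = 3

test statistic = 8.754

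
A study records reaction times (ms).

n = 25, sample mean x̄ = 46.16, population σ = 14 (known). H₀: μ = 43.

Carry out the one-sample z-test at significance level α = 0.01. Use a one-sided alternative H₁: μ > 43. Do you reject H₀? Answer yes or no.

reject H₀: no

SE = σ/√n = 14/√25 = 2.8000
z = (x̄−μ₀)/SE = (46.16−43)/2.8000 = 1.1286
p-value (one-sided, H₁ greater) = 0.12954
At α=0.01: p ≥ α → fail to reject H₀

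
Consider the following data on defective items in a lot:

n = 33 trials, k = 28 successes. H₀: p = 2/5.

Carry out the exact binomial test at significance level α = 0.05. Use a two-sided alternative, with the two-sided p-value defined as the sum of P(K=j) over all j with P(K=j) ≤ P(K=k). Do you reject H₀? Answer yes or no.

reject H₀: yes

Exact binomial: n=33, k=28, p₀=2/5=0.4000
P(X=j) = C(n,j)·p₀^j·(1−p₀)^(n−j); p = Σ P(X=j) over j with P(X=j) ≤ P(X=28)
p-value (two-sided) = 0.00000
At α=0.05: p < α → reject H₀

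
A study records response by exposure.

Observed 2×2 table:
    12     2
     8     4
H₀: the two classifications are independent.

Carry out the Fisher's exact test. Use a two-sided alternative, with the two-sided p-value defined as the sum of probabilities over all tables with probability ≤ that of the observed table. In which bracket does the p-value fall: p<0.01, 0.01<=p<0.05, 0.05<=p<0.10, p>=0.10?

p-value bracket: p>=0.10

Margins: r₁=14, r₂=12, c₁=20, c₂=6, n=26
p_obs = C(14,12)·C(12,8)/C(26,20); sum pmf over tables with pmf ≤ p_obs
p-value (two-sided) = 0.36522
→ bracket: p>=0.10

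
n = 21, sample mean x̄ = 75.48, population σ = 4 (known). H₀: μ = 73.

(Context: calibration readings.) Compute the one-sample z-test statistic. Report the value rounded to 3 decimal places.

SE = σ/√n = 4/√21 = 0.8729
z = (x̄−μ₀)/SE = (75.48−73)/0.8729 = 2.8412

test statistic = 2.841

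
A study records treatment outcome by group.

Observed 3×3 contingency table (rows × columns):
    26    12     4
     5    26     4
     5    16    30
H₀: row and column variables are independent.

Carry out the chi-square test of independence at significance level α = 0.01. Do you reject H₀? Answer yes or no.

Row totals [42, 35, 51], col totals [36, 54, 38], n=128
χ² = (26−11.81)²/11.81 + (12−17.72)²/17.72 + (4−12.47)²/12.47 + (5−9.84)²/9.84 + (26−14.77)²/14.77 + (4−10.39)²/10.39 + (5−14.34)²/14.34 + (16−21.52)²/21.52 + (30−15.14)²/15.14 = 61.5832
df = 4
p-value (upper-tail) = 0.00000
At α=0.01: p < α → reject H₀

reject H₀: yes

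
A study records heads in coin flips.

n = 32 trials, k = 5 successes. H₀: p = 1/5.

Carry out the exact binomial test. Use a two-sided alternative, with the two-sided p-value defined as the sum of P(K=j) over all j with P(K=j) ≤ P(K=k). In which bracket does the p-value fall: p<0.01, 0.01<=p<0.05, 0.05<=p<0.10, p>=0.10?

Exact binomial: n=32, k=5, p₀=1/5=0.2000
P(X=j) = C(n,j)·p₀^j·(1−p₀)^(n−j); p = Σ P(X=j) over j with P(X=j) ≤ P(X=5)
p-value (two-sided) = 0.66195
→ bracket: p>=0.10

p-value bracket: p>=0.10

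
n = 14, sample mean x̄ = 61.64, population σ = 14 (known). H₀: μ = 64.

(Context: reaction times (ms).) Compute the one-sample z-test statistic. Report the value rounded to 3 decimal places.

SE = σ/√n = 14/√14 = 3.7417
z = (x̄−μ₀)/SE = (61.64−64)/3.7417 = -0.6307

test statistic = -0.631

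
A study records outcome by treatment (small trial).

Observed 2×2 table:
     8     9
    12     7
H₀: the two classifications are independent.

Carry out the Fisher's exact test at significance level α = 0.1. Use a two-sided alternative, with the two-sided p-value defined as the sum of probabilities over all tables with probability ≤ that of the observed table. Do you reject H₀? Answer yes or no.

Margins: r₁=17, r₂=19, c₁=20, c₂=16, n=36
p_obs = C(17,8)·C(19,12)/C(36,20); sum pmf over tables with pmf ≤ p_obs
p-value (two-sided) = 0.50273
At α=0.1: p ≥ α → fail to reject H₀

reject H₀: no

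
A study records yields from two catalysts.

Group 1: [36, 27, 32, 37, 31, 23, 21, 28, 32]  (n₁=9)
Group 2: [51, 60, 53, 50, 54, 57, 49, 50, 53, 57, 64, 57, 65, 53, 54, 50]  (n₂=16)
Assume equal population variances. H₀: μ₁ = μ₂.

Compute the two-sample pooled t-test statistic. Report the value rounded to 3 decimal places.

test statistic = -11.871

x̄₁=29.667, s₁=5.431, n₁=9
x̄₂=54.812, s₂=4.888, n₂=16
s_p² = [8·5.431² + 15·4.888²]/23 = 25.8451
SE = √(s_p²·(1/9+1/16)) = 2.1183
t = (29.667−54.812)/2.1183 = -11.8710
df = 23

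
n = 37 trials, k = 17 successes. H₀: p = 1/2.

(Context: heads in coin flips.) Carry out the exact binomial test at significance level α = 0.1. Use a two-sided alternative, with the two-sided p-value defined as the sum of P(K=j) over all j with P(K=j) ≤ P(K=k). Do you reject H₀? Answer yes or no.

reject H₀: no

Exact binomial: n=37, k=17, p₀=1/2=0.5000
P(X=j) = C(n,j)·p₀^j·(1−p₀)^(n−j); p = Σ P(X=j) over j with P(X=j) ≤ P(X=17)
p-value (two-sided) = 0.74283
At α=0.1: p ≥ α → fail to reject H₀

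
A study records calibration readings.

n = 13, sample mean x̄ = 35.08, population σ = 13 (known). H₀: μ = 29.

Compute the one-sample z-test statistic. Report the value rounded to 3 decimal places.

test statistic = 1.686

SE = σ/√n = 13/√13 = 3.6056
z = (x̄−μ₀)/SE = (35.08−29)/3.6056 = 1.6863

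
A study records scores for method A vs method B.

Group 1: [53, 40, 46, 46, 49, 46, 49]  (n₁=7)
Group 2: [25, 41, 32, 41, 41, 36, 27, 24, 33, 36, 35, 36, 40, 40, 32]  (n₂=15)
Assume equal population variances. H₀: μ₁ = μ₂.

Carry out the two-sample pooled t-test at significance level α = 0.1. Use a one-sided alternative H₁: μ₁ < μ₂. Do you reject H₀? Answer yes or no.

x̄₁=47.000, s₁=4.000, n₁=7
x̄₂=34.600, s₂=5.767, n₂=15
s_p² = [6·4.000² + 14·5.767²]/20 = 28.0800
SE = √(s_p²·(1/7+1/15)) = 2.4256
t = (47.000−34.600)/2.4256 = 5.1122
df = 20
p-value (one-sided, H₁ less) = 0.99997
At α=0.1: p ≥ α → fail to reject H₀

reject H₀: no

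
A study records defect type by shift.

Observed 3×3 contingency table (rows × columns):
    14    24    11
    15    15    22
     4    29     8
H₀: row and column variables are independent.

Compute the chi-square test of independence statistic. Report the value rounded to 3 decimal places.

test statistic = 18.123

Row totals [49, 52, 41], col totals [33, 68, 41], n=142
χ² = (14−11.39)²/11.39 + (24−23.46)²/23.46 + (11−14.15)²/14.15 + (15−12.08)²/12.08 + (15−24.90)²/24.90 + (22−15.01)²/15.01 + (4−9.53)²/9.53 + (29−19.63)²/19.63 + (8−11.84)²/11.84 = 18.1228
df = 4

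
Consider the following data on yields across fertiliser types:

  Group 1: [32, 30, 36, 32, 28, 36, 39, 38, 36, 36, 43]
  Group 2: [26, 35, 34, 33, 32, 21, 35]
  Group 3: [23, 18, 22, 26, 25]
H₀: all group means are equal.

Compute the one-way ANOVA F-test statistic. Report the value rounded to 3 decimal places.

Group means [35.09, 30.86, 22.80], grand mean 31.130
SSB = Σnᵢ(x̄ᵢ−x̄)² = 520.042; SSW = ΣΣ(x−x̄ᵢ)² = 394.566
MSB = 520.042/2 = 260.0212; MSW = 394.566/20 = 19.7283
F = MSB/MSW = 13.1801
df = (2, 20)

test statistic = 13.180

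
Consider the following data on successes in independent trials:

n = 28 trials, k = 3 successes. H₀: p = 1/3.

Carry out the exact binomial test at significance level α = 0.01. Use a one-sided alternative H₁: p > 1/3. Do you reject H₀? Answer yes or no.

reject H₀: no

Exact binomial: n=28, k=3, p₀=1/3=0.3333
P(X≥3) from Σ C(n,i)·p₀^i·(1−p₀)^(n−i)
p-value (one-sided, H₁ greater) = 0.99872
At α=0.01: p ≥ α → fail to reject H₀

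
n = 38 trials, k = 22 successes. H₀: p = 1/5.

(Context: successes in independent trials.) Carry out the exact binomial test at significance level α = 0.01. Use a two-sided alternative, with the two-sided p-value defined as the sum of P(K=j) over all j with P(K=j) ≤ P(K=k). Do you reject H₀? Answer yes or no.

Exact binomial: n=38, k=22, p₀=1/5=0.2000
P(X=j) = C(n,j)·p₀^j·(1−p₀)^(n−j); p = Σ P(X=j) over j with P(X=j) ≤ P(X=22)
p-value (two-sided) = 0.00000
At α=0.01: p < α → reject H₀

reject H₀: yes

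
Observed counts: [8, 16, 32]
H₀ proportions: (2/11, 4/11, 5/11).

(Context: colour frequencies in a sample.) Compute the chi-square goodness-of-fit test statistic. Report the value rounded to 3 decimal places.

test statistic = 3.086

n = 56; E_i = n·p_i = [10.18, 20.36, 25.45]
χ² = (8−10.18)²/10.18 + (16−20.36)²/20.36 + (32−25.45)²/25.45 = 3.0857
df = 2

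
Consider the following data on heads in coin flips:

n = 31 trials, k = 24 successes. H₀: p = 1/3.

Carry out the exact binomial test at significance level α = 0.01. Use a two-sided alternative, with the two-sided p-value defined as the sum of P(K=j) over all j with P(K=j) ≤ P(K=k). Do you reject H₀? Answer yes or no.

Exact binomial: n=31, k=24, p₀=1/3=0.3333
P(X=j) = C(n,j)·p₀^j·(1−p₀)^(n−j); p = Σ P(X=j) over j with P(X=j) ≤ P(X=24)
p-value (two-sided) = 0.00000
At α=0.01: p < α → reject H₀

reject H₀: yes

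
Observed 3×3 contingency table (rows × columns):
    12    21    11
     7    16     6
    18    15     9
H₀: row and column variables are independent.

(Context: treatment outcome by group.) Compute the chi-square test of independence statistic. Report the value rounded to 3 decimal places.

Row totals [44, 29, 42], col totals [37, 52, 26], n=115
χ² = (12−14.16)²/14.16 + (21−19.90)²/19.90 + (11−9.95)²/9.95 + (7−9.33)²/9.33 + (16−13.11)²/13.11 + (6−6.56)²/6.56 + (18−13.51)²/13.51 + (15−18.99)²/18.99 + (9−9.50)²/9.50 = 4.1206
df = 4

test statistic = 4.121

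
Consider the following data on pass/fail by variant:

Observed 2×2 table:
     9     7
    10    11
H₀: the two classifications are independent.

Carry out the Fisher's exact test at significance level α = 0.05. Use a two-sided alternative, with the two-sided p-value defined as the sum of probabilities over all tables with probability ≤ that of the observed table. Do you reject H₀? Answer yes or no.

Margins: r₁=16, r₂=21, c₁=19, c₂=18, n=37
p_obs = C(16,9)·C(21,10)/C(37,19); sum pmf over tables with pmf ≤ p_obs
p-value (two-sided) = 0.74314
At α=0.05: p ≥ α → fail to reject H₀

reject H₀: no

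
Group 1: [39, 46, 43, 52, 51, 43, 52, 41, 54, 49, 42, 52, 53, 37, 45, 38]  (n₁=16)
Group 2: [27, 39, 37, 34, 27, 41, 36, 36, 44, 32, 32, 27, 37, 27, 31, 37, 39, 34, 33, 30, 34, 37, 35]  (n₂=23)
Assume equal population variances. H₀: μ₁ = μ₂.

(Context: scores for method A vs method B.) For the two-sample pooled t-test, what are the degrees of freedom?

df = n₁ + n₂ − 2 = 16 + 23 − 2 = 37

degrees of freedom = 37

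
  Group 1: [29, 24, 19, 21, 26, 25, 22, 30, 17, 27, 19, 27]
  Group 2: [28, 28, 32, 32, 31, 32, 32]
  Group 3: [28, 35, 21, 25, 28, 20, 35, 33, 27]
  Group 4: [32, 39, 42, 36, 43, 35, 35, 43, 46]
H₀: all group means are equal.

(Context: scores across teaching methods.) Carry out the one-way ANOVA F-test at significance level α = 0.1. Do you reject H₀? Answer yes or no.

Group means [23.83, 30.71, 28.00, 39.00], grand mean 29.838
SSB = Σnᵢ(x̄ᵢ−x̄)² = 1223.932; SSW = ΣΣ(x−x̄ᵢ)² = 643.095
MSB = 1223.932/3 = 407.9773; MSW = 643.095/33 = 19.4877
F = MSB/MSW = 20.9351
df = (3, 33)
p-value (upper-tail) = 0.00000
At α=0.1: p < α → reject H₀

reject H₀: yes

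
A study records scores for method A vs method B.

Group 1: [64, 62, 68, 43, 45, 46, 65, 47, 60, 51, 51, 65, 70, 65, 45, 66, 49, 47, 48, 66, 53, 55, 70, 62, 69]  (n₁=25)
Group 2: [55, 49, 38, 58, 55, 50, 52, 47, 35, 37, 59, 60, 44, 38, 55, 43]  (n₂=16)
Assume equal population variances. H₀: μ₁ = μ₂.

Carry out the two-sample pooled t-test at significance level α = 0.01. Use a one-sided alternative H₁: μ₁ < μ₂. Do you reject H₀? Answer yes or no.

x̄₁=57.280, s₁=9.365, n₁=25
x̄₂=48.438, s₂=8.414, n₂=16
s_p² = [24·9.365² + 15·8.414²]/39 = 81.2046
SE = √(s_p²·(1/25+1/16)) = 2.8850
t = (57.280−48.438)/2.8850 = 3.0649
df = 39
p-value (one-sided, H₁ less) = 0.99803
At α=0.01: p ≥ α → fail to reject H₀

reject H₀: no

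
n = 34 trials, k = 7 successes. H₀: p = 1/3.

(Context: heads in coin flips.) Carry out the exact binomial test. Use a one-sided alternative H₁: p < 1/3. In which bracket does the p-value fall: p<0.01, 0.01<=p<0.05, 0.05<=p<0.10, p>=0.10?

Exact binomial: n=34, k=7, p₀=1/3=0.3333
P(X≤7) from Σ C(n,i)·p₀^i·(1−p₀)^(n−i)
p-value (one-sided, H₁ less) = 0.07782
→ bracket: 0.05<=p<0.10

p-value bracket: 0.05<=p<0.10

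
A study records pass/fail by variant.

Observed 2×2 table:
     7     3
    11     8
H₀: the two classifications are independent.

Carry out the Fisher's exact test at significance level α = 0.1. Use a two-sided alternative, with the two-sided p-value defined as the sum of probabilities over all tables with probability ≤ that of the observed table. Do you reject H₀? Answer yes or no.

Margins: r₁=10, r₂=19, c₁=18, c₂=11, n=29
p_obs = C(10,7)·C(19,11)/C(29,18); sum pmf over tables with pmf ≤ p_obs
p-value (two-sided) = 0.69415
At α=0.1: p ≥ α → fail to reject H₀

reject H₀: no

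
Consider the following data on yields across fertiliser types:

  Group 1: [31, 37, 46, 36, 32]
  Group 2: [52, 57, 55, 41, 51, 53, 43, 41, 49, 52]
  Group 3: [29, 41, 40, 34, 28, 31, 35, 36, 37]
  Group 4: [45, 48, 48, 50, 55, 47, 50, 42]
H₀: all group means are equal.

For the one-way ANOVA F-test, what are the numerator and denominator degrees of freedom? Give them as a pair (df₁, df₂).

k = 4 groups, N = 32 total
df = (k−1, N−k) = (4−1, 32−4) = (3, 28)

degrees of freedom = [3, 28]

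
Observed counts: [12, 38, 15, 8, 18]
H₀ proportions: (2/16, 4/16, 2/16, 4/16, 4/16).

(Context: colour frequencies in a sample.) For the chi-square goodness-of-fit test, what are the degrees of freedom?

df = k − 1 = 5 − 1 = 4

degrees of freedom = 4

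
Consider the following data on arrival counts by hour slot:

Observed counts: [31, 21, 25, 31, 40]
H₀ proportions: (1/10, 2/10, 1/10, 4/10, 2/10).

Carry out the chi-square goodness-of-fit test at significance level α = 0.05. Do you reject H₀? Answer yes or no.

reject H₀: yes

n = 148; E_i = n·p_i = [14.80, 29.60, 14.80, 59.20, 29.60]
χ² = (31−14.80)²/14.80 + (21−29.60)²/29.60 + (25−14.80)²/14.80 + (31−59.20)²/59.20 + (40−29.60)²/29.60 = 44.3480
df = 4
p-value (upper-tail) = 0.00000
At α=0.05: p < α → reject H₀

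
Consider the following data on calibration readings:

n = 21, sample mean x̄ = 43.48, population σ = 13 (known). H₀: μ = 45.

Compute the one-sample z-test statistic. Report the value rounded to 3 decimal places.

SE = σ/√n = 13/√21 = 2.8368
z = (x̄−μ₀)/SE = (43.48−45)/2.8368 = -0.5358

test statistic = -0.536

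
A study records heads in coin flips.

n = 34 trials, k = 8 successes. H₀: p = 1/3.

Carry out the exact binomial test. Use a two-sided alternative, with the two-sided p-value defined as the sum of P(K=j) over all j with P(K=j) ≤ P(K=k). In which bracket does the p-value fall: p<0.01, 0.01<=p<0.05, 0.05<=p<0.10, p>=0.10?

p-value bracket: p>=0.10

Exact binomial: n=34, k=8, p₀=1/3=0.3333
P(X=j) = C(n,j)·p₀^j·(1−p₀)^(n−j); p = Σ P(X=j) over j with P(X=j) ≤ P(X=8)
p-value (two-sided) = 0.27652
→ bracket: p>=0.10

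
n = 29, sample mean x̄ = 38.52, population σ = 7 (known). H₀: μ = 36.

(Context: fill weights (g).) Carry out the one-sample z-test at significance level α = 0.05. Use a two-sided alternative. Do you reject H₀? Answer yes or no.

reject H₀: no

SE = σ/√n = 7/√29 = 1.2999
z = (x̄−μ₀)/SE = (38.52−36)/1.2999 = 1.9387
p-value (two-sided) = 0.05254
At α=0.05: p ≥ α → fail to reject H₀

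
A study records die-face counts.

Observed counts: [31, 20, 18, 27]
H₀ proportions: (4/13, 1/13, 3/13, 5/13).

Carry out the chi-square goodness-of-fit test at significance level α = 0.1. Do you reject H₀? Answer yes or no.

n = 96; E_i = n·p_i = [29.54, 7.38, 22.15, 36.92]
χ² = (31−29.54)²/29.54 + (20−7.38)²/7.38 + (18−22.15)²/22.15 + (27−36.92)²/36.92 = 25.0693
df = 3
p-value (upper-tail) = 0.00001
At α=0.1: p < α → reject H₀

reject H₀: yes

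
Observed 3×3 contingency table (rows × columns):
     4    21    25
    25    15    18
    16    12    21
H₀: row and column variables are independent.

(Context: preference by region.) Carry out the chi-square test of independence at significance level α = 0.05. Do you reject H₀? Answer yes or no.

Row totals [50, 58, 49], col totals [45, 48, 64], n=157
χ² = (4−14.33)²/14.33 + (21−15.29)²/15.29 + (25−20.38)²/20.38 + (25−16.62)²/16.62 + (15−17.73)²/17.73 + (18−23.64)²/23.64 + (16−14.04)²/14.04 + (12−14.98)²/14.98 + (21−19.97)²/19.97 = 17.5353
df = 4
p-value (upper-tail) = 0.00152
At α=0.05: p < α → reject H₀

reject H₀: yes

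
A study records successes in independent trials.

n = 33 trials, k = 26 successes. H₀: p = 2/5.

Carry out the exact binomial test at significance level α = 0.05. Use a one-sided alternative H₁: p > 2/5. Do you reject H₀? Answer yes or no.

Exact binomial: n=33, k=26, p₀=2/5=0.4000
P(X≥26) from Σ C(n,i)·p₀^i·(1−p₀)^(n−i)
p-value (one-sided, H₁ greater) = 0.00001
At α=0.05: p < α → reject H₀

reject H₀: yes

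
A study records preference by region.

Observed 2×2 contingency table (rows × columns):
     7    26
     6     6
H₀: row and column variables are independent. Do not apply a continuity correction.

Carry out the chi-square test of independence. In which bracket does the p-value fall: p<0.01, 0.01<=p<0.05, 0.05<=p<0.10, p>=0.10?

Row totals [33, 12], col totals [13, 32], n=45
χ² = (7−9.53)²/9.53 + (26−23.47)²/23.47 + (6−3.47)²/3.47 + (6−8.53)²/8.53 = 3.5500
df = 1
p-value (upper-tail) = 0.05954
→ bracket: 0.05<=p<0.10

p-value bracket: 0.05<=p<0.10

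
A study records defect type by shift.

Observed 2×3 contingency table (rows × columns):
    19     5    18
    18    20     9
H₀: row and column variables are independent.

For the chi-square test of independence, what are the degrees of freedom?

df = (r−1)(c−1) = (2−1)·(3−1) = 2

degrees of freedom = 2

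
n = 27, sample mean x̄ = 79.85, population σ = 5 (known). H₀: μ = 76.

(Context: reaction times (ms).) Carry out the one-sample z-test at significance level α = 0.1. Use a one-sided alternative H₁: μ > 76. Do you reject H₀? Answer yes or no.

SE = σ/√n = 5/√27 = 0.9623
z = (x̄−μ₀)/SE = (79.85−76)/0.9623 = 4.0010
p-value (one-sided, H₁ greater) = 0.00003
At α=0.1: p < α → reject H₀

reject H₀: yes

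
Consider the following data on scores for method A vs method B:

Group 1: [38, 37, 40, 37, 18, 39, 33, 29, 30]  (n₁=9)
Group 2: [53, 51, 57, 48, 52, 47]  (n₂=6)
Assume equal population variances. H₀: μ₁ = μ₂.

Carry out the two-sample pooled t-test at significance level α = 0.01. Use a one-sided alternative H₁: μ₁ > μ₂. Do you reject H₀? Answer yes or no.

x̄₁=33.444, s₁=6.984, n₁=9
x̄₂=51.333, s₂=3.615, n₂=6
s_p² = [8·6.984² + 5·3.615²]/13 = 35.0427
SE = √(s_p²·(1/9+1/6)) = 3.1200
t = (33.444−51.333)/3.1200 = -5.7337
df = 13
p-value (one-sided, H₁ greater) = 0.99997
At α=0.01: p ≥ α → fail to reject H₀

reject H₀: no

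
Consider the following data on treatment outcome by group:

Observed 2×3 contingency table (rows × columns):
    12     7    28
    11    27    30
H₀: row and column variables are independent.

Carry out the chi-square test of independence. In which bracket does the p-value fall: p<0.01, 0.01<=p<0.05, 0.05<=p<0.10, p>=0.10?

p-value bracket: 0.01<=p<0.05

Row totals [47, 68], col totals [23, 34, 58], n=115
χ² = (12−9.40)²/9.40 + (7−13.90)²/13.90 + (28−23.70)²/23.70 + (11−13.60)²/13.60 + (27−20.10)²/20.10 + (30−34.30)²/34.30 = 8.3198
df = 2
p-value (upper-tail) = 0.01561
→ bracket: 0.01<=p<0.05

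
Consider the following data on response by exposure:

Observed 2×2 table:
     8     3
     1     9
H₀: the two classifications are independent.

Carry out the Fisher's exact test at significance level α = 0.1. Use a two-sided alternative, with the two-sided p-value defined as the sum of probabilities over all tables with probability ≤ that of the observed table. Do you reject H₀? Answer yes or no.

reject H₀: yes

Margins: r₁=11, r₂=10, c₁=9, c₂=12, n=21
p_obs = C(11,8)·C(10,1)/C(21,9); sum pmf over tables with pmf ≤ p_obs
p-value (two-sided) = 0.00752
At α=0.1: p < α → reject H₀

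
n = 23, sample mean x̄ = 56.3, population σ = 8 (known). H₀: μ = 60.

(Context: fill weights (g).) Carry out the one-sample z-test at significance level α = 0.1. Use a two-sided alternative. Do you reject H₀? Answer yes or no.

SE = σ/√n = 8/√23 = 1.6681
z = (x̄−μ₀)/SE = (56.3−60)/1.6681 = -2.2181
p-value (two-sided) = 0.02655
At α=0.1: p < α → reject H₀

reject H₀: yes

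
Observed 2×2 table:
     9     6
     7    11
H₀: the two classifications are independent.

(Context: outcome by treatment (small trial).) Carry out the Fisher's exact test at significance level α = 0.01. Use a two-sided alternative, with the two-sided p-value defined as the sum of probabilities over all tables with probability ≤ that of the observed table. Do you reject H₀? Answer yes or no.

reject H₀: no

Margins: r₁=15, r₂=18, c₁=16, c₂=17, n=33
p_obs = C(15,9)·C(18,7)/C(33,16); sum pmf over tables with pmf ≤ p_obs
p-value (two-sided) = 0.30283
At α=0.01: p ≥ α → fail to reject H₀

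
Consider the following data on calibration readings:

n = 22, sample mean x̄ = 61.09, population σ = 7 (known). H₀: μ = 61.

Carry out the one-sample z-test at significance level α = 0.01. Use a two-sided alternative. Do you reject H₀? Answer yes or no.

reject H₀: no

SE = σ/√n = 7/√22 = 1.4924
z = (x̄−μ₀)/SE = (61.09−61)/1.4924 = 0.0603
p-value (two-sided) = 0.95191
At α=0.01: p ≥ α → fail to reject H₀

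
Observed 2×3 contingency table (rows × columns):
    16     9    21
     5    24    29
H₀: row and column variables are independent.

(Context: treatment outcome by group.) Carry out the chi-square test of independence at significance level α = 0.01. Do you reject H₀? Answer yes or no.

Row totals [46, 58], col totals [21, 33, 50], n=104
χ² = (16−9.29)²/9.29 + (9−14.60)²/14.60 + (21−22.12)²/22.12 + (5−11.71)²/11.71 + (24−18.40)²/18.40 + (29−27.88)²/27.88 = 12.6438
df = 2
p-value (upper-tail) = 0.00180
At α=0.01: p < α → reject H₀

reject H₀: yes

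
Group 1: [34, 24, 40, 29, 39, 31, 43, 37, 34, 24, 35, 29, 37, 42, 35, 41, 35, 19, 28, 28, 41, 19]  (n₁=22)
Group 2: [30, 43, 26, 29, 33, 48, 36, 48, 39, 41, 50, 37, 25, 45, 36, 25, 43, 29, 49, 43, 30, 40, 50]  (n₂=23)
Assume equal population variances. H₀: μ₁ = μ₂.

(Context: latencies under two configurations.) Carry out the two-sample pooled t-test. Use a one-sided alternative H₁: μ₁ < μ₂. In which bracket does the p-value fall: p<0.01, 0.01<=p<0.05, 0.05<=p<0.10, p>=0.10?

x̄₁=32.909, s₁=7.171, n₁=22
x̄₂=38.043, s₂=8.402, n₂=23
s_p² = [21·7.171² + 22·8.402²]/43 = 61.2273
SE = √(s_p²·(1/22+1/23)) = 2.3335
t = (32.909−38.043)/2.3335 = -2.2003
df = 43
p-value (one-sided, H₁ less) = 0.01660
→ bracket: 0.01<=p<0.05

p-value bracket: 0.01<=p<0.05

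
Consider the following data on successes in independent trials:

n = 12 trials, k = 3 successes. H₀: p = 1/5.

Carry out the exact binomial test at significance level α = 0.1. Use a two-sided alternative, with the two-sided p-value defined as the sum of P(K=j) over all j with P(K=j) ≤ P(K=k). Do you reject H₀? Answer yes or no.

Exact binomial: n=12, k=3, p₀=1/5=0.2000
P(X=j) = C(n,j)·p₀^j·(1−p₀)^(n−j); p = Σ P(X=j) over j with P(X=j) ≤ P(X=3)
p-value (two-sided) = 0.71653
At α=0.1: p ≥ α → fail to reject H₀

reject H₀: no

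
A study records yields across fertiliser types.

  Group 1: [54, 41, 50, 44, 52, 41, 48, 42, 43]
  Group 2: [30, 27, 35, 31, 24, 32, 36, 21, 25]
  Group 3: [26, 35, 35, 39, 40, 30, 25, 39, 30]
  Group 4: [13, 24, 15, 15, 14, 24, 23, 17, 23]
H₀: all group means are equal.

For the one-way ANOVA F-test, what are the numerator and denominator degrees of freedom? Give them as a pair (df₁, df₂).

k = 4 groups, N = 36 total
df = (k−1, N−k) = (4−1, 36−4) = (3, 32)

degrees of freedom = [3, 32]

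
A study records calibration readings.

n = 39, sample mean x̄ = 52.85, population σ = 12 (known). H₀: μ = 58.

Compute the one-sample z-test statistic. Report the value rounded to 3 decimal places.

test statistic = -2.680

SE = σ/√n = 12/√39 = 1.9215
z = (x̄−μ₀)/SE = (52.85−58)/1.9215 = -2.6801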